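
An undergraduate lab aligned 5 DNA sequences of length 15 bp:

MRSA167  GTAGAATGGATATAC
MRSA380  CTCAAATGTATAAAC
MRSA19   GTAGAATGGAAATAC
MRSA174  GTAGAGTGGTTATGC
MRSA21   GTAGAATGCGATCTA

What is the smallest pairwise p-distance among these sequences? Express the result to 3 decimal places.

Pairwise Hamming distances:
  MRSA167 vs MRSA380: 5
  MRSA167 vs MRSA19: 1
  MRSA167 vs MRSA174: 3
  MRSA167 vs MRSA21: 7
  MRSA380 vs MRSA19: 6
  MRSA380 vs MRSA174: 8
  MRSA380 vs MRSA21: 10
  MRSA19 vs MRSA174: 4
  MRSA19 vs MRSA21: 6
  MRSA174 vs MRSA21: 8
The smallest is 1 mismatch, between MRSA167 and MRSA19; p = 1/15 = 0.067.

0.067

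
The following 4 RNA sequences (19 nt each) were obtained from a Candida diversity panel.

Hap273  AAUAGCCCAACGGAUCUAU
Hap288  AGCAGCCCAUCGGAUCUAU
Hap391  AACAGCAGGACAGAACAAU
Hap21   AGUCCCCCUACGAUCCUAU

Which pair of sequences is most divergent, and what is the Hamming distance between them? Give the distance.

12

Pairwise Hamming distances:
  Hap273 vs Hap288: 3
  Hap273 vs Hap391: 7
  Hap273 vs Hap21: 7
  Hap288 vs Hap391: 8
  Hap288 vs Hap21: 8
  Hap391 vs Hap21: 12
The largest is 12, between Hap391 and Hap21.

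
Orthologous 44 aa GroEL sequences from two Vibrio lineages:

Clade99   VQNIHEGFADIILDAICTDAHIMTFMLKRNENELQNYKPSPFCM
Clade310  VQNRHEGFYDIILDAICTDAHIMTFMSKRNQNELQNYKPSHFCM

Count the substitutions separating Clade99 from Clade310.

The sequences differ at positions 4 (I/R), 9 (A/Y), 27 (L/S), 31 (E/Q), 41 (P/H).
That gives 5 mismatches out of 44 aligned sites, so the Hamming distance is 5.

5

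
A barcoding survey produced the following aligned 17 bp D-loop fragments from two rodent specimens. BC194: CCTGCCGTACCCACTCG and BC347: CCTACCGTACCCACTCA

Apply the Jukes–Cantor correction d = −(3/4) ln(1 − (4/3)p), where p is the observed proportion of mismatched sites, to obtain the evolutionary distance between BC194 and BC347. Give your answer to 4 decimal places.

The sequences differ at positions 4 (G/A), 17 (G/A).
p = 2/17 = 0.117647.
d = −0.75 · ln(1 − (4/3)·0.117647) = −0.75 · ln(0.843137) = −0.75 · (-0.170626) = 0.1280.

0.1280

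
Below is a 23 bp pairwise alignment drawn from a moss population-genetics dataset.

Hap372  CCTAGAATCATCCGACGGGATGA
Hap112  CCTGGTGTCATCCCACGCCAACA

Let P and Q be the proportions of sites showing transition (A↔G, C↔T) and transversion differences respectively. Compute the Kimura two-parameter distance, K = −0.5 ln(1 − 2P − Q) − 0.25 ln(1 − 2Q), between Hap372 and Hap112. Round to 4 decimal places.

Mismatches occur at site 4 (A/G, transition), site 6 (A/T, transversion), site 7 (A/G, transition), site 14 (G/C, transversion), site 18 (G/C, transversion), site 19 (G/C, transversion), site 21 (T/A, transversion), site 22 (G/C, transversion).
Of the 8 differences, 2 transitions and 6 transversions over 23 sites: P = 2/23 = 0.086957, Q = 6/23 = 0.260870.
d = −0.5·ln(0.565216) − 0.25·ln(0.478260) = −0.5·(-0.570547) − 0.25·(-0.737601) = 0.4697.

0.4697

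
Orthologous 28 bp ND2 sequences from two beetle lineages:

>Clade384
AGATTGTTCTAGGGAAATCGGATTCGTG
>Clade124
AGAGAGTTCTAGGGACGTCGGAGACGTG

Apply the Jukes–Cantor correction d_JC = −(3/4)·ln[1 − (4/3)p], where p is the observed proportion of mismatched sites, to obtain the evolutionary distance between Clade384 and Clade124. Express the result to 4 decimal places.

Differing sites — 4:T/G; 5:T/A; 16:A/C; 17:A/G; 23:T/G; 24:T/A.
p = 6/28 = 0.214286.
d = −0.75 · ln(1 − (4/3)·0.214286) = −0.75 · ln(0.714285) = −0.75 · (-0.336473) = 0.2524.

0.2524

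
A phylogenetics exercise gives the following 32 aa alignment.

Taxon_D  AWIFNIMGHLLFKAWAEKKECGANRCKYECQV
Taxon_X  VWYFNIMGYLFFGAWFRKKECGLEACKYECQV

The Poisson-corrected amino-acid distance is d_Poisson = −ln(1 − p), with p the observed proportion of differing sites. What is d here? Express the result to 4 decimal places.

0.3747

Differing sites — 1:A/V; 3:I/Y; 9:H/Y; 11:L/F; 13:K/G; 16:A/F; 17:E/R; 23:A/L; 24:N/E; 25:R/A.
p = 10/32 = 0.312500.
d = −ln(1 − 0.312500) = −ln(0.687500) = 0.3747.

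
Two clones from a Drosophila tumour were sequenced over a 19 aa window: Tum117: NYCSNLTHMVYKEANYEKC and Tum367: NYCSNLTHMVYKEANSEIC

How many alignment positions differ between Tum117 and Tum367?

2

Mismatches occur at site 16 (Y→S), site 18 (K→I).
That gives 2 mismatches out of 19 aligned sites, so the Hamming distance is 2.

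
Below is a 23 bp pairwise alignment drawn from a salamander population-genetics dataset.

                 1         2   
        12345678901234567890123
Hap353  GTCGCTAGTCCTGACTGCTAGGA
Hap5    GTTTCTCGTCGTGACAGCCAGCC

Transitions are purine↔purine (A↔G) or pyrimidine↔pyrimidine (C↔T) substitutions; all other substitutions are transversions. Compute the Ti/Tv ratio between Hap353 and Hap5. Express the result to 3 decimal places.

0.333

Mismatches occur at site 3 (C/T, transition), site 4 (G/T, transversion), site 7 (A/C, transversion), site 11 (C/G, transversion), site 16 (T/A, transversion), site 19 (T/C, transition), site 22 (G/C, transversion), site 23 (A/C, transversion).
Of the 8 differences, 2 transitions and 6 transversions, so Ti/Tv = 2/6 = 0.333.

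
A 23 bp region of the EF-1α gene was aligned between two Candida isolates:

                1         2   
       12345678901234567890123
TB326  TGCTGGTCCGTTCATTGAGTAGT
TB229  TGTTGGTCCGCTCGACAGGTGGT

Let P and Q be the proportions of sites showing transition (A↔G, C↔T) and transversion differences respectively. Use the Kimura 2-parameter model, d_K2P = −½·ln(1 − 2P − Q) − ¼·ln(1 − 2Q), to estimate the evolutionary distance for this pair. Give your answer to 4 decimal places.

Mismatches occur at site 3 (C/T, transition), site 11 (T/C, transition), site 14 (A/G, transition), site 15 (T/A, transversion), site 16 (T/C, transition), site 17 (G/A, transition), site 18 (A/G, transition), site 21 (A/G, transition).
Of the 8 differences, 7 transitions and 1 transversion over 23 sites: P = 7/23 = 0.304348, Q = 1/23 = 0.043478.
d = −0.5·ln(0.347826) − 0.25·ln(0.913044) = −0.5·(-1.056053) − 0.25·(-0.090971) = 0.5508.

0.5508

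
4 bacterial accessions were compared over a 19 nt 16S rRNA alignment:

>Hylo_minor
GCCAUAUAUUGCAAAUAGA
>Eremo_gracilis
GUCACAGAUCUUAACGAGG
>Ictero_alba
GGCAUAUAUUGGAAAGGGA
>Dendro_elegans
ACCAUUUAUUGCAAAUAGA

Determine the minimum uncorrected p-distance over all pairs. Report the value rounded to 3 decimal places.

Pairwise Hamming distances:
  Hylo_minor vs Eremo_gracilis: 9
  Hylo_minor vs Ictero_alba: 4
  Hylo_minor vs Dendro_elegans: 2
  Eremo_gracilis vs Ictero_alba: 9
  Eremo_gracilis vs Dendro_elegans: 11
  Ictero_alba vs Dendro_elegans: 6
The smallest is 2 mismatches, between Hylo_minor and Dendro_elegans; p = 2/19 = 0.105.

0.105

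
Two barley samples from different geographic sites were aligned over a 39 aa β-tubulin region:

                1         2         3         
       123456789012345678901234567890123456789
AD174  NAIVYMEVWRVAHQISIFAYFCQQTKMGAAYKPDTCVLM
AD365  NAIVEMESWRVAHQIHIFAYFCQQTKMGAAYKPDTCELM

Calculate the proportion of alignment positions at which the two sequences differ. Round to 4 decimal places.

0.1026

The sequences differ at positions 5 (Y/E), 8 (V/S), 16 (S/H), 37 (V/E).
There are 4 differences over 39 sites, so p = 4/39 = 0.1026.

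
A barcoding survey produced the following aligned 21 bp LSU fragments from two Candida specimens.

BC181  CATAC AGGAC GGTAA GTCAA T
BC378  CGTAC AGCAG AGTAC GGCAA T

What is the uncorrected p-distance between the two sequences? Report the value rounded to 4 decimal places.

Mismatches occur at site 2 (A↔G), site 8 (G↔C), site 10 (C↔G), site 11 (G↔A), site 15 (A↔C), site 17 (T↔G).
There are 6 differences over 21 sites, so p = 6/21 = 0.2857.

0.2857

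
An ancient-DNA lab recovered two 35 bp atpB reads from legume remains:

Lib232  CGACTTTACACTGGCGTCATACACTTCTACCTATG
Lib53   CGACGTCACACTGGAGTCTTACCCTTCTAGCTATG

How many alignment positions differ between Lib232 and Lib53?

Differing sites — 5:T/G; 7:T/C; 15:C/A; 19:A/T; 23:A/C; 30:C/G.
That gives 6 mismatches out of 35 aligned sites, so the Hamming distance is 6.

6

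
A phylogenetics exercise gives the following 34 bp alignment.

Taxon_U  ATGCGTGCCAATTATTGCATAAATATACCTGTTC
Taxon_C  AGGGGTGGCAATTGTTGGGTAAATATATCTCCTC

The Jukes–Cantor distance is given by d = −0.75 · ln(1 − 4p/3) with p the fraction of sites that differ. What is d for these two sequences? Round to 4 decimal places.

0.3265

The sequences differ at positions 2 (T/G), 4 (C/G), 8 (C/G), 14 (A/G), 18 (C/G), 19 (A/G), 28 (C/T), 31 (G/C), 32 (T/C).
p = 9/34 = 0.264706.
d = −0.75 · ln(1 − (4/3)·0.264706) = −0.75 · ln(0.647059) = −0.75 · (-0.435318) = 0.3265.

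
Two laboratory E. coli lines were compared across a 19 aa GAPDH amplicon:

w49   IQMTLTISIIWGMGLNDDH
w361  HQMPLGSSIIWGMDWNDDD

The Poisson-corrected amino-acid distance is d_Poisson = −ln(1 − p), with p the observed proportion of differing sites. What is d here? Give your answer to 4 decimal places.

0.4595

The sequences differ at positions 1 (I/H), 4 (T/P), 6 (T/G), 7 (I/S), 14 (G/D), 15 (L/W), 19 (H/D).
p = 7/19 = 0.368421.
d = −ln(1 − 0.368421) = −ln(0.631579) = 0.4595.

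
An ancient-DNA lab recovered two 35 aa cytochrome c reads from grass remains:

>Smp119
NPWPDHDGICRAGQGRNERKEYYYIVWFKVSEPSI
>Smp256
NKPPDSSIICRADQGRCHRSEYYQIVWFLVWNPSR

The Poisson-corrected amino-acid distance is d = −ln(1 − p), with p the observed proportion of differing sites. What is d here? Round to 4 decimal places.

Differing sites — 2:P/K; 3:W/P; 6:H/S; 7:D/S; 8:G/I; 13:G/D; 17:N/C; 18:E/H; 20:K/S; 24:Y/Q; 29:K/L; 31:S/W; 32:E/N; 35:I/R.
p = 14/35 = 0.400000.
d = −ln(1 − 0.400000) = −ln(0.600000) = 0.5108.

0.5108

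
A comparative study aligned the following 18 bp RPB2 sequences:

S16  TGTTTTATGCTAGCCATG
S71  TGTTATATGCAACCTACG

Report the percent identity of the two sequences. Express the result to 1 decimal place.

72.2%

Mismatches occur at site 5 (T↔A), site 11 (T↔A), site 13 (G↔C), site 15 (C↔T), site 17 (T↔C).
13 of the 18 sites match, so the percent identity is 13/18 × 100 = 72.2%.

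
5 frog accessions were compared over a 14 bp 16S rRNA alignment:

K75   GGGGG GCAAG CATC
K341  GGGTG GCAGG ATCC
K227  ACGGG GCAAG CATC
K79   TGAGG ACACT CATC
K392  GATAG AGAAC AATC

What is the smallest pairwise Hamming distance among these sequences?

2

Pairwise Hamming distances:
  K75 vs K341: 5
  K75 vs K227: 2
  K75 vs K79: 5
  K75 vs K392: 7
  K341 vs K227: 7
  K341 vs K79: 9
  K341 vs K392: 9
  K227 vs K79: 6
  K227 vs K392: 8
  K79 vs K392: 8
The smallest is 2, between K75 and K227.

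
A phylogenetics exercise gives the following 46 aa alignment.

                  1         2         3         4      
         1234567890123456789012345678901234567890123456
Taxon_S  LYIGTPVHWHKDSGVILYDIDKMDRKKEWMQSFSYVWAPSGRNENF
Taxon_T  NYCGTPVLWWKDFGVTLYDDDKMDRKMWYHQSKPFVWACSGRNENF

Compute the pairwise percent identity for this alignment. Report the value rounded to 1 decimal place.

67.4%

The sequences differ at positions 1 (L/N), 3 (I/C), 8 (H/L), 10 (H/W), 13 (S/F), 16 (I/T), 20 (I/D), 27 (K/M), 28 (E/W), 29 (W/Y), 30 (M/H), 33 (F/K), 34 (S/P), 35 (Y/F), 39 (P/C).
31 of the 46 sites match, so the percent identity is 31/46 × 100 = 67.4%.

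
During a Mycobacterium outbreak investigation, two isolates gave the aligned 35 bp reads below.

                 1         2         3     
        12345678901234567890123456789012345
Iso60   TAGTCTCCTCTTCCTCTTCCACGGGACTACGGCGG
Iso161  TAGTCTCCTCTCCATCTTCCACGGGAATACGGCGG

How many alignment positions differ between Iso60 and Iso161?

Differing sites — 12:T/C; 14:C/A; 27:C/A.
That gives 3 mismatches out of 35 aligned sites, so the Hamming distance is 3.

3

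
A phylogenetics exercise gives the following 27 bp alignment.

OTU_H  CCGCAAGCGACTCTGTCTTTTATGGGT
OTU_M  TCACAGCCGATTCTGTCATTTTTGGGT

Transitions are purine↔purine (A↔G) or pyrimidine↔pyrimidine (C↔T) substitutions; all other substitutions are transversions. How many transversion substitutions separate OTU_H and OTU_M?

3

Differing sites — 1:C/T (Ti); 3:G/A (Ti); 6:A/G (Ti); 7:G/C (Tv); 11:C/T (Ti); 18:T/A (Tv); 22:A/T (Tv).
Of the 7 differences, 4 transitions and 3 transversions, so the answer is 3.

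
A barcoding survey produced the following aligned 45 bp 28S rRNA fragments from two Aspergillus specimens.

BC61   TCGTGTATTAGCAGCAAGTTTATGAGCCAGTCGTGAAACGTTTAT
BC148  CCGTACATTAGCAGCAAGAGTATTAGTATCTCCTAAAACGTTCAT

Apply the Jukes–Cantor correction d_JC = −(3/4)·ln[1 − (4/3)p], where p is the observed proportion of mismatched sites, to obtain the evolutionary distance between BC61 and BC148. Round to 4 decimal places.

The sequences differ at positions 1 (T/C), 5 (G/A), 6 (T/C), 19 (T/A), 20 (T/G), 24 (G/T), 27 (C/T), 28 (C/A), 29 (A/T), 30 (G/C), 33 (G/C), 35 (G/A), 43 (T/C).
p = 13/45 = 0.288889.
d = −0.75 · ln(1 − (4/3)·0.288889) = −0.75 · ln(0.614815) = −0.75 · (-0.486434) = 0.3648.

0.3648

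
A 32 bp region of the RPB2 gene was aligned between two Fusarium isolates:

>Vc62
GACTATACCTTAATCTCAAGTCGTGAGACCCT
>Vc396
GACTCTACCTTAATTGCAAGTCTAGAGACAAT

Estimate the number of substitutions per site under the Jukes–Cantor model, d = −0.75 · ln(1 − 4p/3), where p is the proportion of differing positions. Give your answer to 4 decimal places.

0.2586

Differing sites — 5:A/C; 15:C/T; 16:T/G; 23:G/T; 24:T/A; 30:C/A; 31:C/A.
p = 7/32 = 0.218750.
d = −0.75 · ln(1 − (4/3)·0.218750) = −0.75 · ln(0.708333) = −0.75 · (-0.344841) = 0.2586.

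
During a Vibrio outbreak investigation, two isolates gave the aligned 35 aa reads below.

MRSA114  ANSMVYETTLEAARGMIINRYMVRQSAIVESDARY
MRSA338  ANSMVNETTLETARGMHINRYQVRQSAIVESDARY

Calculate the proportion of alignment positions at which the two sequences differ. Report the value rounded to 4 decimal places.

0.1143

Differing sites — 6:Y/N; 12:A/T; 17:I/H; 22:M/Q.
There are 4 differences over 35 sites, so p = 4/35 = 0.1143.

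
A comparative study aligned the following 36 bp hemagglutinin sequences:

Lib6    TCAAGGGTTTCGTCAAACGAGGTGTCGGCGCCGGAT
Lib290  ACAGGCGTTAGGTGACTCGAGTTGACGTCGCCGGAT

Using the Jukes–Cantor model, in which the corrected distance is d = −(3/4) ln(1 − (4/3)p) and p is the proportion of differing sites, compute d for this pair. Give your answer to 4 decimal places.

0.3924

Differing sites — 1:T/A; 4:A/G; 6:G/C; 10:T/A; 11:C/G; 14:C/G; 16:A/C; 17:A/T; 22:G/T; 25:T/A; 28:G/T.
p = 11/36 = 0.305556.
d = −0.75 · ln(1 − (4/3)·0.305556) = −0.75 · ln(0.592592) = −0.75 · (-0.523249) = 0.3924.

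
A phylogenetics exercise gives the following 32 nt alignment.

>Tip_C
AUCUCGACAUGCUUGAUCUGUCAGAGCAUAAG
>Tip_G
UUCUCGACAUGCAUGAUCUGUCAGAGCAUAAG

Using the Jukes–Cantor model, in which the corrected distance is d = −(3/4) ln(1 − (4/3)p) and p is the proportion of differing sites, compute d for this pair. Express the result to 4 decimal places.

Mismatches occur at site 1 (A→U), site 13 (U→A).
p = 2/32 = 0.062500.
d = −0.75 · ln(1 − (4/3)·0.062500) = −0.75 · ln(0.916667) = −0.75 · (-0.087011) = 0.0653.

0.0653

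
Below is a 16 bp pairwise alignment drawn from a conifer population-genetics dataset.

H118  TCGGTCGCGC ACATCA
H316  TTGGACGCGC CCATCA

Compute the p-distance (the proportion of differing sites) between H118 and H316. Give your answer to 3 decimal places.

0.188

Differing sites — 2:C/T; 5:T/A; 11:A/C.
There are 3 differences over 16 sites, so p = 3/16 = 0.188.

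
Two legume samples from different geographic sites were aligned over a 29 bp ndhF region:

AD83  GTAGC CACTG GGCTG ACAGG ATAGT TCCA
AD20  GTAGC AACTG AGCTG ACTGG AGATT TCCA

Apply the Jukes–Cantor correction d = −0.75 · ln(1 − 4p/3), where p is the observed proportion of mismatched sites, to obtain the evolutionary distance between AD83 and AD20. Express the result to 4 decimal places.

The sequences differ at positions 6 (C/A), 11 (G/A), 18 (A/T), 22 (T/G), 24 (G/T).
p = 5/29 = 0.172414.
d = −0.75 · ln(1 − (4/3)·0.172414) = −0.75 · ln(0.770115) = −0.75 · (-0.261215) = 0.1959.

0.1959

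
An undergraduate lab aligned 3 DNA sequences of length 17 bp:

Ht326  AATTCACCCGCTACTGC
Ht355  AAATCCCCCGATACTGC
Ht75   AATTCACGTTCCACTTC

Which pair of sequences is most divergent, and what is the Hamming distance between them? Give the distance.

8

Pairwise Hamming distances:
  Ht326 vs Ht355: 3
  Ht326 vs Ht75: 5
  Ht355 vs Ht75: 8
The largest is 8, between Ht355 and Ht75.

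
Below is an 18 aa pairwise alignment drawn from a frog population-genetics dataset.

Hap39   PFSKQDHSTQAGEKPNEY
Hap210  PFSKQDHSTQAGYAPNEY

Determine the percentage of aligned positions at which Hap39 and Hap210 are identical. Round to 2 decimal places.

Mismatches occur at site 13 (E↔Y), site 14 (K↔A).
16 of the 18 sites match, so the percent identity is 16/18 × 100 = 88.89%.

88.89%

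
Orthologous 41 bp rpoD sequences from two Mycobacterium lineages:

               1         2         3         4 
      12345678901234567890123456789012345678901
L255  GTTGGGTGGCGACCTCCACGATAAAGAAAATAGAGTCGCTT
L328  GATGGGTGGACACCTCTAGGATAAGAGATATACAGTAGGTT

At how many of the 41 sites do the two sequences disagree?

The sequences differ at positions 2 (T/A), 10 (C/A), 11 (G/C), 17 (C/T), 19 (C/G), 25 (A/G), 26 (G/A), 27 (A/G), 29 (A/T), 33 (G/C), 37 (C/A), 39 (C/G).
That gives 12 mismatches out of 41 aligned sites, so the Hamming distance is 12.

12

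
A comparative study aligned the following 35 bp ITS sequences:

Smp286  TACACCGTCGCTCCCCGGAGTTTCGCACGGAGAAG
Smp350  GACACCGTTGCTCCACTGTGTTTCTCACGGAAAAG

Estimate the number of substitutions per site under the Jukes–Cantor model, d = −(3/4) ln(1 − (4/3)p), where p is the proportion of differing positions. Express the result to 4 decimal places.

Mismatches occur at site 1 (T→G), site 9 (C→T), site 15 (C→A), site 17 (G→T), site 19 (A→T), site 25 (G→T), site 32 (G→A).
p = 7/35 = 0.200000.
d = −0.75 · ln(1 − (4/3)·0.200000) = −0.75 · ln(0.733333) = −0.75 · (-0.310155) = 0.2326.

0.2326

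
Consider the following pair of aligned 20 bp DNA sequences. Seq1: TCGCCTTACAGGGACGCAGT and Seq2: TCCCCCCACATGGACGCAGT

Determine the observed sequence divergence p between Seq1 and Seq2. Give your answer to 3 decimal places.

0.200

The sequences differ at positions 3 (G/C), 6 (T/C), 7 (T/C), 11 (G/T).
There are 4 differences over 20 sites, so p = 4/20 = 0.200.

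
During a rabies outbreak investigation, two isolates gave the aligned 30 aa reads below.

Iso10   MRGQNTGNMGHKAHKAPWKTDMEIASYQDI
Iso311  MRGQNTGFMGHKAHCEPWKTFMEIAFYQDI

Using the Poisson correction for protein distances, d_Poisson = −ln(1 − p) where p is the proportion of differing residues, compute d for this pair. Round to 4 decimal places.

The sequences differ at positions 8 (N/F), 15 (K/C), 16 (A/E), 21 (D/F), 26 (S/F).
p = 5/30 = 0.166667.
d = −ln(1 − 0.166667) = −ln(0.833333) = 0.1823.

0.1823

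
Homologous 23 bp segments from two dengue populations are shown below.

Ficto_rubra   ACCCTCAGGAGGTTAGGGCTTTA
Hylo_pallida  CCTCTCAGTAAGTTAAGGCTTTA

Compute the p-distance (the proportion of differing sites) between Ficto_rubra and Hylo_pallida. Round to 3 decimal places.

Mismatches occur at site 1 (A/C), site 3 (C/T), site 9 (G/T), site 11 (G/A), site 16 (G/A).
There are 5 differences over 23 sites, so p = 5/23 = 0.217.

0.217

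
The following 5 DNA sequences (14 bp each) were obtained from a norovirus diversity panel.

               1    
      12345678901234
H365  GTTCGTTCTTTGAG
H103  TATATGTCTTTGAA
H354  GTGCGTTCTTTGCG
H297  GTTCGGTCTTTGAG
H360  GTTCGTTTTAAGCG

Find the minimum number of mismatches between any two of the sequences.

Pairwise Hamming distances:
  H365 vs H103: 6
  H365 vs H354: 2
  H365 vs H297: 1
  H365 vs H360: 4
  H103 vs H354: 8
  H103 vs H297: 5
  H103 vs H360: 10
  H354 vs H297: 3
  H354 vs H360: 4
  H297 vs H360: 5
The smallest is 1, between H365 and H297.

1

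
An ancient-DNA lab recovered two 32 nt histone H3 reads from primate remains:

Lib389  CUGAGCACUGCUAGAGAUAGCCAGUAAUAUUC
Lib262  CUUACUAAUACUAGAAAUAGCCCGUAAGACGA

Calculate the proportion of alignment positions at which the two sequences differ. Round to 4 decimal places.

Mismatches occur at site 3 (G→U), site 5 (G→C), site 6 (C→U), site 8 (C→A), site 10 (G→A), site 16 (G→A), site 23 (A→C), site 28 (U→G), site 30 (U→C), site 31 (U→G), site 32 (C→A).
There are 11 differences over 32 sites, so p = 11/32 = 0.3438.

0.3438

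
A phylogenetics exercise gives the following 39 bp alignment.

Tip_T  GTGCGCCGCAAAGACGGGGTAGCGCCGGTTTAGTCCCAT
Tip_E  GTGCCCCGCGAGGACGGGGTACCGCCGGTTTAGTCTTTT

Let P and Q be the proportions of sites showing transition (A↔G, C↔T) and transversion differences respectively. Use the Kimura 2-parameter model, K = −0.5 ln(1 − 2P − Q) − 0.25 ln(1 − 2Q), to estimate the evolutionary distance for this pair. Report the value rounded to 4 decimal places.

Mismatches occur at site 5 (G/C, transversion), site 10 (A/G, transition), site 12 (A/G, transition), site 22 (G/C, transversion), site 36 (C/T, transition), site 37 (C/T, transition), site 38 (A/T, transversion).
Of the 7 differences, 4 transitions and 3 transversions over 39 sites: P = 4/39 = 0.102564, Q = 3/39 = 0.076923.
d = −0.5·ln(0.717949) − 0.25·ln(0.846154) = −0.5·(-0.331357) − 0.25·(-0.167054) = 0.2074.

0.2074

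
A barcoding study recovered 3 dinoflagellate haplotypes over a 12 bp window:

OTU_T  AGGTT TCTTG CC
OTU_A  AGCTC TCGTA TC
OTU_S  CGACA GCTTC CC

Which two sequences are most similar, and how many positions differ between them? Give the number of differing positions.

5

Pairwise Hamming distances:
  OTU_T vs OTU_A: 5
  OTU_T vs OTU_S: 6
  OTU_A vs OTU_S: 8
The smallest is 5, between OTU_T and OTU_A.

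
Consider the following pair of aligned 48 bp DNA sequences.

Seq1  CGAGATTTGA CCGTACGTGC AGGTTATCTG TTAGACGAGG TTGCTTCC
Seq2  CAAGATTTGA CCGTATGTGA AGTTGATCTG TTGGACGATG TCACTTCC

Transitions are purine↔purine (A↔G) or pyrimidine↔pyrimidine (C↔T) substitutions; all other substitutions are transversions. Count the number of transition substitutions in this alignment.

The sequences differ at positions 2 (G/A, transition), 16 (C/T, transition), 20 (C/A, transversion), 23 (G/T, transversion), 25 (T/G, transversion), 33 (A/G, transition), 39 (G/T, transversion), 42 (T/C, transition), 43 (G/A, transition).
Of the 9 differences, 5 transitions and 4 transversions, so the answer is 5.

5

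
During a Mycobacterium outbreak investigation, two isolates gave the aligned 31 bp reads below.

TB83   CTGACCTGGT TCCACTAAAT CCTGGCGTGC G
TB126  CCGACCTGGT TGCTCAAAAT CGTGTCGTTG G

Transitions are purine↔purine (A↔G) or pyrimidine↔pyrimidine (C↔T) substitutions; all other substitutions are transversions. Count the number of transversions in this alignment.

Differing sites — 2:T/C (Ti); 12:C/G (Tv); 14:A/T (Tv); 16:T/A (Tv); 22:C/G (Tv); 25:G/T (Tv); 29:G/T (Tv); 30:C/G (Tv).
Of the 8 differences, 1 transition and 7 transversions, so the answer is 7.

7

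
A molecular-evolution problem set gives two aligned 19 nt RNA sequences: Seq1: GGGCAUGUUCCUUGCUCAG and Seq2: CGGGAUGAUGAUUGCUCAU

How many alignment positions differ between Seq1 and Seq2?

6

Mismatches occur at site 1 (G→C), site 4 (C→G), site 8 (U→A), site 10 (C→G), site 11 (C→A), site 19 (G→U).
That gives 6 mismatches out of 19 aligned sites, so the Hamming distance is 6.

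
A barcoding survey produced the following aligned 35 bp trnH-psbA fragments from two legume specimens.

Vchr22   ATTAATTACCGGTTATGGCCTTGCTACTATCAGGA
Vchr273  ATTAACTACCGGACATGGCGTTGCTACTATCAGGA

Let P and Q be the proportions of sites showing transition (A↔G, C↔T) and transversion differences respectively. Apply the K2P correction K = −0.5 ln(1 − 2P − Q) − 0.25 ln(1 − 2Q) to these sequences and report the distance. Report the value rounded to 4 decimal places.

0.1244

Mismatches occur at site 6 (T→C, transition), site 13 (T→A, transversion), site 14 (T→C, transition), site 20 (C→G, transversion).
Of the 4 differences, 2 transitions and 2 transversions over 35 sites: P = 2/35 = 0.057143, Q = 2/35 = 0.057143.
d = −0.5·ln(0.828571) − 0.25·ln(0.885714) = −0.5·(-0.188053) − 0.25·(-0.121361) = 0.1244.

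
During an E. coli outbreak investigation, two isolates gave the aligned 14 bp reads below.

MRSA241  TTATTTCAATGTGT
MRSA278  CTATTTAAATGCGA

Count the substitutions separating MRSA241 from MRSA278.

4

Mismatches occur at site 1 (T↔C), site 7 (C↔A), site 12 (T↔C), site 14 (T↔A).
That gives 4 mismatches out of 14 aligned sites, so the Hamming distance is 4.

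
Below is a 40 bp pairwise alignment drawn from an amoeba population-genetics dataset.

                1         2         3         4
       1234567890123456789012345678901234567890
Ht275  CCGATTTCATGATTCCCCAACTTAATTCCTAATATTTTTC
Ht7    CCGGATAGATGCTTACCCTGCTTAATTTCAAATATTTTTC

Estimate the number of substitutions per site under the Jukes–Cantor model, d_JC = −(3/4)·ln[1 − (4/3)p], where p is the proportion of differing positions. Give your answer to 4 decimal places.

0.3041

Differing sites — 4:A/G; 5:T/A; 7:T/A; 8:C/G; 12:A/C; 15:C/A; 19:A/T; 20:A/G; 28:C/T; 30:T/A.
p = 10/40 = 0.250000.
d = −0.75 · ln(1 − (4/3)·0.250000) = −0.75 · ln(0.666667) = −0.75 · (-0.405465) = 0.3041.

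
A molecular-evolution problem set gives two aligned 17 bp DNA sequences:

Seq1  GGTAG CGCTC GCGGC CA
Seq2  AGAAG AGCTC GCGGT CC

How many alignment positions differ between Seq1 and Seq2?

5

The sequences differ at positions 1 (G/A), 3 (T/A), 6 (C/A), 15 (C/T), 17 (A/C).
That gives 5 mismatches out of 17 aligned sites, so the Hamming distance is 5.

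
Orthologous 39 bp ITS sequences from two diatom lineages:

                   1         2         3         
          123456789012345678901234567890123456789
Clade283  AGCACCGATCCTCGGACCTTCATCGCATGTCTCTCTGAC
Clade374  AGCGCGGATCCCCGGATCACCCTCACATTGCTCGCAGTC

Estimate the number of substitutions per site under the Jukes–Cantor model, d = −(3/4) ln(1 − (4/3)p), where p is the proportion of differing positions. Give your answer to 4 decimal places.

Mismatches occur at site 4 (A↔G), site 6 (C↔G), site 12 (T↔C), site 17 (C↔T), site 19 (T↔A), site 20 (T↔C), site 22 (A↔C), site 25 (G↔A), site 29 (G↔T), site 30 (T↔G), site 34 (T↔G), site 36 (T↔A), site 38 (A↔T).
p = 13/39 = 0.333333.
d = −0.75 · ln(1 − (4/3)·0.333333) = −0.75 · ln(0.555556) = −0.75 · (-0.587786) = 0.4408.

0.4408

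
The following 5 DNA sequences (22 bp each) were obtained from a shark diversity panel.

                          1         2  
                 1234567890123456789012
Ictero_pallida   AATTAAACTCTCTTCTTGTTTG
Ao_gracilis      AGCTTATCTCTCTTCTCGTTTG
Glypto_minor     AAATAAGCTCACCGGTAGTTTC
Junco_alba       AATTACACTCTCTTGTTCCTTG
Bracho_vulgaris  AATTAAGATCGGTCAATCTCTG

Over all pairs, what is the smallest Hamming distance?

4

Pairwise Hamming distances:
  Ictero_pallida vs Ao_gracilis: 5
  Ictero_pallida vs Glypto_minor: 8
  Ictero_pallida vs Junco_alba: 4
  Ictero_pallida vs Bracho_vulgaris: 9
  Ao_gracilis vs Glypto_minor: 10
  Ao_gracilis vs Junco_alba: 9
  Ao_gracilis vs Bracho_vulgaris: 13
  Glypto_minor vs Junco_alba: 10
  Glypto_minor vs Bracho_vulgaris: 12
  Junco_alba vs Bracho_vulgaris: 10
The smallest is 4, between Ictero_pallida and Junco_alba.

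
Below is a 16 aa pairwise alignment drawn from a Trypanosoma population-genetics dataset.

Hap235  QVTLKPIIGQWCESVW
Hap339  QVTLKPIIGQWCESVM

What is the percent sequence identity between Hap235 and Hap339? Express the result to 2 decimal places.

Differing sites — 16:W/M.
15 of the 16 sites match, so the percent identity is 15/16 × 100 = 93.75%.

93.75%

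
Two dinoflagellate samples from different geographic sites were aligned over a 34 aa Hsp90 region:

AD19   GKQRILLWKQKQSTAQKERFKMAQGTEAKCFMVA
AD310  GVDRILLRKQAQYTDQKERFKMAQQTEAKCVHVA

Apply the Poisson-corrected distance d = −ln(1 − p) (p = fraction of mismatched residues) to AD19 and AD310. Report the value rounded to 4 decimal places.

0.3075

Mismatches occur at site 2 (K→V), site 3 (Q→D), site 8 (W→R), site 11 (K→A), site 13 (S→Y), site 15 (A→D), site 25 (G→Q), site 31 (F→V), site 32 (M→H).
p = 9/34 = 0.264706.
d = −ln(1 − 0.264706) = −ln(0.735294) = 0.3075.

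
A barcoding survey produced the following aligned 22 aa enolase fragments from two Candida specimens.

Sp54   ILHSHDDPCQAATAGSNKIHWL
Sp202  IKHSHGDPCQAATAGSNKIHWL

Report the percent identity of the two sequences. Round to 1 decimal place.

The sequences differ at positions 2 (L/K), 6 (D/G).
20 of the 22 sites match, so the percent identity is 20/22 × 100 = 90.9%.

90.9%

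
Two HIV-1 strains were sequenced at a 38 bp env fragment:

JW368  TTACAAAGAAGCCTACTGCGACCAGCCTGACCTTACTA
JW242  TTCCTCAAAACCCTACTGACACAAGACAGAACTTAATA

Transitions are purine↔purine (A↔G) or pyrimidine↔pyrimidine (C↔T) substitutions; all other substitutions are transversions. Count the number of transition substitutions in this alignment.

1

The sequences differ at positions 3 (A/C, transversion), 5 (A/T, transversion), 6 (A/C, transversion), 8 (G/A, transition), 11 (G/C, transversion), 19 (C/A, transversion), 20 (G/C, transversion), 23 (C/A, transversion), 26 (C/A, transversion), 28 (T/A, transversion), 31 (C/A, transversion), 36 (C/A, transversion).
Of the 12 differences, 1 transition and 11 transversions, so the answer is 1.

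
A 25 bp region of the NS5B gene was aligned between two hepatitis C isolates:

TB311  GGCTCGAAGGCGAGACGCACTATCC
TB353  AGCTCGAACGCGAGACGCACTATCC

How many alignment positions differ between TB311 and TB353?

Differing sites — 1:G/A; 9:G/C.
That gives 2 mismatches out of 25 aligned sites, so the Hamming distance is 2.

2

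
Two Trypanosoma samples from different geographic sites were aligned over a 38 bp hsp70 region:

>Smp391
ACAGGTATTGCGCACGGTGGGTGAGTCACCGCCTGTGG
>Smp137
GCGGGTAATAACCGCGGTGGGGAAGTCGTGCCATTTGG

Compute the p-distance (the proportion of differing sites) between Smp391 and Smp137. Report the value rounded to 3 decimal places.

Mismatches occur at site 1 (A/G), site 3 (A/G), site 8 (T/A), site 10 (G/A), site 11 (C/A), site 12 (G/C), site 14 (A/G), site 22 (T/G), site 23 (G/A), site 28 (A/G), site 29 (C/T), site 30 (C/G), site 31 (G/C), site 33 (C/A), site 35 (G/T).
There are 15 differences over 38 sites, so p = 15/38 = 0.395.

0.395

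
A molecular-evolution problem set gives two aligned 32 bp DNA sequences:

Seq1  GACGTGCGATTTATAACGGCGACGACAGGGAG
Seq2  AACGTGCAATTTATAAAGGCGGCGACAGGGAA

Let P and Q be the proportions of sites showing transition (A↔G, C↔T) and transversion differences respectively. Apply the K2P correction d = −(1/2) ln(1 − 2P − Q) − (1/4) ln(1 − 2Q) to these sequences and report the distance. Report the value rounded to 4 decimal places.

Differing sites — 1:G/A (Ti); 8:G/A (Ti); 17:C/A (Tv); 22:A/G (Ti); 32:G/A (Ti).
Of the 5 differences, 4 transitions and 1 transversion over 32 sites: P = 4/32 = 0.125000, Q = 1/32 = 0.031250.
d = −0.5·ln(0.718750) − 0.25·ln(0.937500) = −0.5·(-0.330242) − 0.25·(-0.064539) = 0.1813.

0.1813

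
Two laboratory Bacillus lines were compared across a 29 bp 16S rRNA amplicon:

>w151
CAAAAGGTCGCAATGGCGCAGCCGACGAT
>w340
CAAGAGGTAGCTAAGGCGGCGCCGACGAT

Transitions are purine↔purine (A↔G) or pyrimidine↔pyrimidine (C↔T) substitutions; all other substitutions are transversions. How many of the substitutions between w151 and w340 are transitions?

The sequences differ at positions 4 (A/G, transition), 9 (C/A, transversion), 12 (A/T, transversion), 14 (T/A, transversion), 19 (C/G, transversion), 20 (A/C, transversion).
Of the 6 differences, 1 transition and 5 transversions, so the answer is 1.

1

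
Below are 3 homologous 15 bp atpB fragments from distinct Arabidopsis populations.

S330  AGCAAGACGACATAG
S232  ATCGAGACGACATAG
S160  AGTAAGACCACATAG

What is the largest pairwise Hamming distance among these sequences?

4

Pairwise Hamming distances:
  S330 vs S232: 2
  S330 vs S160: 2
  S232 vs S160: 4
The largest is 4, between S232 and S160.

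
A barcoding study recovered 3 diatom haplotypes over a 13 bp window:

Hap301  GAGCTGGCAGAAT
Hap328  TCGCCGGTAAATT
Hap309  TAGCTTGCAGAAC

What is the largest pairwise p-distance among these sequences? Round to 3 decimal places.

0.538

Pairwise Hamming distances:
  Hap301 vs Hap328: 6
  Hap301 vs Hap309: 3
  Hap328 vs Hap309: 7
The largest is 7 mismatches, between Hap328 and Hap309; p = 7/13 = 0.538.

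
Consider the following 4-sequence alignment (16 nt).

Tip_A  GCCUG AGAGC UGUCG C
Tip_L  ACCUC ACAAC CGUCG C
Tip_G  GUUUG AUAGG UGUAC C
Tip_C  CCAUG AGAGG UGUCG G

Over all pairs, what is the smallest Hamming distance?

Pairwise Hamming distances:
  Tip_A vs Tip_L: 5
  Tip_A vs Tip_G: 6
  Tip_A vs Tip_C: 4
  Tip_L vs Tip_G: 10
  Tip_L vs Tip_C: 8
  Tip_G vs Tip_C: 7
The smallest is 4, between Tip_A and Tip_C.

4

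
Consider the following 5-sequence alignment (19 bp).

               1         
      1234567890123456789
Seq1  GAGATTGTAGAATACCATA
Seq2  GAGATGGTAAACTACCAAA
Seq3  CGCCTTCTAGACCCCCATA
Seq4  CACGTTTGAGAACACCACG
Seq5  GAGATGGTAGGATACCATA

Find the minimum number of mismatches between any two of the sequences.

Pairwise Hamming distances:
  Seq1 vs Seq2: 4
  Seq1 vs Seq3: 8
  Seq1 vs Seq4: 8
  Seq1 vs Seq5: 2
  Seq2 vs Seq3: 10
  Seq2 vs Seq4: 11
  Seq2 vs Seq5: 4
  Seq3 vs Seq4: 8
  Seq3 vs Seq5: 10
  Seq4 vs Seq5: 10
The smallest is 2, between Seq1 and Seq5.

2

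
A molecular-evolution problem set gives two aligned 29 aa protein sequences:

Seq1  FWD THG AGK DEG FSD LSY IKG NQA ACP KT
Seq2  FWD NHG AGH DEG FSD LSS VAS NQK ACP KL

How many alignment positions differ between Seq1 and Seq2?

Mismatches occur at site 4 (T/N), site 9 (K/H), site 18 (Y/S), site 19 (I/V), site 20 (K/A), site 21 (G/S), site 24 (A/K), site 29 (T/L).
That gives 8 mismatches out of 29 aligned sites, so the Hamming distance is 8.

8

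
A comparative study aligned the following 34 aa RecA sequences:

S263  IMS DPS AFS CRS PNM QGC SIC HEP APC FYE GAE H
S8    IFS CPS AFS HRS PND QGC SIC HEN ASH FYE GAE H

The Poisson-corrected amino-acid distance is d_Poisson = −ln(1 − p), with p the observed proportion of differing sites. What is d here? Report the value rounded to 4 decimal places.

Differing sites — 2:M/F; 4:D/C; 10:C/H; 15:M/D; 24:P/N; 26:P/S; 27:C/H.
p = 7/34 = 0.205882.
d = −ln(1 − 0.205882) = −ln(0.794118) = 0.2305.

0.2305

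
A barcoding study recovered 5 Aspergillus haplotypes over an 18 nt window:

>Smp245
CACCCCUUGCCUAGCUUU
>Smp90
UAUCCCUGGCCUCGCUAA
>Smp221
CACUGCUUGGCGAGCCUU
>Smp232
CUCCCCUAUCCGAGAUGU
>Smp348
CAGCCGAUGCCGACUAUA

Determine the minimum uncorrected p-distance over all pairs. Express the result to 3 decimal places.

0.278

Pairwise Hamming distances:
  Smp245 vs Smp90: 6
  Smp245 vs Smp221: 5
  Smp245 vs Smp232: 6
  Smp245 vs Smp348: 8
  Smp90 vs Smp221: 11
  Smp90 vs Smp232: 10
  Smp90 vs Smp348: 11
  Smp221 vs Smp232: 9
  Smp221 vs Smp348: 10
  Smp232 vs Smp348: 11
The smallest is 5 mismatches, between Smp245 and Smp221; p = 5/18 = 0.278.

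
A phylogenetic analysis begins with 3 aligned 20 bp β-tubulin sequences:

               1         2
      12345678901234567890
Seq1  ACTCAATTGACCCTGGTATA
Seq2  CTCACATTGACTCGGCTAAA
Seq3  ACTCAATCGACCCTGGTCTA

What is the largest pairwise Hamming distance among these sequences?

11

Pairwise Hamming distances:
  Seq1 vs Seq2: 9
  Seq1 vs Seq3: 2
  Seq2 vs Seq3: 11
The largest is 11, between Seq2 and Seq3.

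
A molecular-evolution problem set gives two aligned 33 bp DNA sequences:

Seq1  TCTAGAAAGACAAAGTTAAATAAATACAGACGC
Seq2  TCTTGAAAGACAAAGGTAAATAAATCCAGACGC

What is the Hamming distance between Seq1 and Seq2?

Mismatches occur at site 4 (A↔T), site 16 (T↔G), site 26 (A↔C).
That gives 3 mismatches out of 33 aligned sites, so the Hamming distance is 3.

3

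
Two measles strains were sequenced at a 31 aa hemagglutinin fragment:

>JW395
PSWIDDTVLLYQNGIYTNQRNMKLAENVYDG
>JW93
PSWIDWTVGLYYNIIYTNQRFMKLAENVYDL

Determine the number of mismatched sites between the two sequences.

Differing sites — 6:D/W; 9:L/G; 12:Q/Y; 14:G/I; 21:N/F; 31:G/L.
That gives 6 mismatches out of 31 aligned sites, so the Hamming distance is 6.

6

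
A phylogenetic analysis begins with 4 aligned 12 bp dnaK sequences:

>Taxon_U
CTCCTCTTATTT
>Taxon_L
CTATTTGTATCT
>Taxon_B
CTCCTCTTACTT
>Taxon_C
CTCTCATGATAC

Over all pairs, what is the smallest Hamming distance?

1

Pairwise Hamming distances:
  Taxon_U vs Taxon_L: 5
  Taxon_U vs Taxon_B: 1
  Taxon_U vs Taxon_C: 6
  Taxon_L vs Taxon_B: 6
  Taxon_L vs Taxon_C: 7
  Taxon_B vs Taxon_C: 7
The smallest is 1, between Taxon_U and Taxon_B.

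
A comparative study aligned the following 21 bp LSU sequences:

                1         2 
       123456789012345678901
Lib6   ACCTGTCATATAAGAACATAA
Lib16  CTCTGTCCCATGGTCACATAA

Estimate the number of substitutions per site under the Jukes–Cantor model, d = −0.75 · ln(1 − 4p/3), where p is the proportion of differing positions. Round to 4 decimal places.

0.5319

Mismatches occur at site 1 (A/C), site 2 (C/T), site 8 (A/C), site 9 (T/C), site 12 (A/G), site 13 (A/G), site 14 (G/T), site 15 (A/C).
p = 8/21 = 0.380952.
d = −0.75 · ln(1 − (4/3)·0.380952) = −0.75 · ln(0.492064) = −0.75 · (-0.709146) = 0.5319.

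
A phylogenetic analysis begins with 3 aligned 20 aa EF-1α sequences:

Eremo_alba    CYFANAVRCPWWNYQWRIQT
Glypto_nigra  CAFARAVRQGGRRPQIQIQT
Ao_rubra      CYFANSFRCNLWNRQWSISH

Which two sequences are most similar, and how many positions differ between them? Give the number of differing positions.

Pairwise Hamming distances:
  Eremo_alba vs Glypto_nigra: 10
  Eremo_alba vs Ao_rubra: 8
  Glypto_nigra vs Ao_rubra: 14
The smallest is 8, between Eremo_alba and Ao_rubra.

8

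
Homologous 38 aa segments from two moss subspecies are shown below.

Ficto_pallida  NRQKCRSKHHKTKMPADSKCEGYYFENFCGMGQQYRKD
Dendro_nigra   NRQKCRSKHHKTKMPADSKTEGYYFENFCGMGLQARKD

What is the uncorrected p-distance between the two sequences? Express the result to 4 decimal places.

The sequences differ at positions 20 (C/T), 33 (Q/L), 35 (Y/A).
There are 3 differences over 38 sites, so p = 3/38 = 0.0789.

0.0789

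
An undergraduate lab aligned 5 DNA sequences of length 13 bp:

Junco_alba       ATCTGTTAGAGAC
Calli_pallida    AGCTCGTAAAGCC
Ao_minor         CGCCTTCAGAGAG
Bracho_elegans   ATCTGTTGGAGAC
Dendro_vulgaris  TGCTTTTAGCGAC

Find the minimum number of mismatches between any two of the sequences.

1

Pairwise Hamming distances:
  Junco_alba vs Calli_pallida: 5
  Junco_alba vs Ao_minor: 6
  Junco_alba vs Bracho_elegans: 1
  Junco_alba vs Dendro_vulgaris: 4
  Calli_pallida vs Ao_minor: 8
  Calli_pallida vs Bracho_elegans: 6
  Calli_pallida vs Dendro_vulgaris: 6
  Ao_minor vs Bracho_elegans: 7
  Ao_minor vs Dendro_vulgaris: 5
  Bracho_elegans vs Dendro_vulgaris: 5
The smallest is 1, between Junco_alba and Bracho_elegans.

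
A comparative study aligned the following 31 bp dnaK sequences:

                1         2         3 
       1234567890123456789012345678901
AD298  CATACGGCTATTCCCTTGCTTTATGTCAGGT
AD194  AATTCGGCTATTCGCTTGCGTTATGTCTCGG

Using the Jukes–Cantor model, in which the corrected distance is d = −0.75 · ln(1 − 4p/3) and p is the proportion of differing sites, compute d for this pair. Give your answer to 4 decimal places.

0.2687

Mismatches occur at site 1 (C→A), site 4 (A→T), site 14 (C→G), site 20 (T→G), site 28 (A→T), site 29 (G→C), site 31 (T→G).
p = 7/31 = 0.225806.
d = −0.75 · ln(1 − (4/3)·0.225806) = −0.75 · ln(0.698925) = −0.75 · (-0.358212) = 0.2687.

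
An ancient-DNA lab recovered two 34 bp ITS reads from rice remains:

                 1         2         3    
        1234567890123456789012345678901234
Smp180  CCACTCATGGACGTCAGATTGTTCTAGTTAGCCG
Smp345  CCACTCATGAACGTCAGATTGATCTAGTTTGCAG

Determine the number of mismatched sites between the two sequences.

4

Mismatches occur at site 10 (G→A), site 22 (T→A), site 30 (A→T), site 33 (C→A).
That gives 4 mismatches out of 34 aligned sites, so the Hamming distance is 4.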